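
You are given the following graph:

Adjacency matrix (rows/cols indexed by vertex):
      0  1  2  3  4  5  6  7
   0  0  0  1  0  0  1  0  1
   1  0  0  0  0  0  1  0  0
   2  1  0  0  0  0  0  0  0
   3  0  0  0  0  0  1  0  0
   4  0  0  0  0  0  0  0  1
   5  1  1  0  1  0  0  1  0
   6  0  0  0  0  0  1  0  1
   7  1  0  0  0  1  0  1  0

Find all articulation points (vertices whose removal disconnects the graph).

An articulation point is a vertex whose removal disconnects the graph.
Articulation points: [0, 5, 7]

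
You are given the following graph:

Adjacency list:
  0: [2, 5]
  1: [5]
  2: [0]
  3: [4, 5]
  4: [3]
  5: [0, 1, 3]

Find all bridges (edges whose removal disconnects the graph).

A bridge is an edge whose removal increases the number of connected components.
Bridges found: (0,2), (0,5), (1,5), (3,4), (3,5)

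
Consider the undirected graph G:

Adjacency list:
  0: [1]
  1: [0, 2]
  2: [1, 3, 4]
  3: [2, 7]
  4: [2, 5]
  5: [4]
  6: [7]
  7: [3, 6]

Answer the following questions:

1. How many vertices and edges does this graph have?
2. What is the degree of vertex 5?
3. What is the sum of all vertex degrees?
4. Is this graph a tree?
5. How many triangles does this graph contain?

Count: 8 vertices, 7 edges.
Vertex 5 has neighbors [4], degree = 1.
Handshaking lemma: 2 * 7 = 14.
A graph is a tree iff it is connected and has exactly n-1 edges. This graph is connected (all 8 vertices in one component) and has 8-1 = 7 edges. It is a tree.
Number of triangles = 0.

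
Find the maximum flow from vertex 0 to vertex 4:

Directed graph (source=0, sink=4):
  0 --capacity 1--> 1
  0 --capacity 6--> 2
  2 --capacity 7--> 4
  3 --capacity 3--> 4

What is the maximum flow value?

Computing max flow:
  Flow on (0->2): 6/6
  Flow on (2->4): 6/7
Maximum flow = 6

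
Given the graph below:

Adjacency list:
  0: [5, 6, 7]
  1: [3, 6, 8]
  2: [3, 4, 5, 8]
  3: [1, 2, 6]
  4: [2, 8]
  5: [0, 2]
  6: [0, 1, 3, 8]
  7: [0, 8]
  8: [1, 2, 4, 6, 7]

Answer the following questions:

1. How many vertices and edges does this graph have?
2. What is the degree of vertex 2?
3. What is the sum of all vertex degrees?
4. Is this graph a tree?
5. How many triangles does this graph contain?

Count: 9 vertices, 14 edges.
Vertex 2 has neighbors [3, 4, 5, 8], degree = 4.
Handshaking lemma: 2 * 14 = 28.
A tree on 9 vertices has 8 edges. This graph has 14 edges (6 extra). Not a tree.
Number of triangles = 3.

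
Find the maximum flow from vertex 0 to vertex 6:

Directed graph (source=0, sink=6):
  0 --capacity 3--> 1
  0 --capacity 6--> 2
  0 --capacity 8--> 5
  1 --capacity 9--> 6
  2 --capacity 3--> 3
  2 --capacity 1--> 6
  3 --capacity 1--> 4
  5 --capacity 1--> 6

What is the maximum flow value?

Computing max flow:
  Flow on (0->1): 3/3
  Flow on (0->2): 1/6
  Flow on (0->5): 1/8
  Flow on (1->6): 3/9
  Flow on (2->6): 1/1
  Flow on (5->6): 1/1
Maximum flow = 5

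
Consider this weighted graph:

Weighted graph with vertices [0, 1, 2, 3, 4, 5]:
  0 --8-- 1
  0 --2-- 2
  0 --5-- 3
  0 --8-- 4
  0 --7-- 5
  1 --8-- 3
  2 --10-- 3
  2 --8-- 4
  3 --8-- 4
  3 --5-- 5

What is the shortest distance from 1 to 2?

Using Dijkstra's algorithm from vertex 1:
Shortest path: 1 -> 0 -> 2
Total weight: 8 + 2 = 10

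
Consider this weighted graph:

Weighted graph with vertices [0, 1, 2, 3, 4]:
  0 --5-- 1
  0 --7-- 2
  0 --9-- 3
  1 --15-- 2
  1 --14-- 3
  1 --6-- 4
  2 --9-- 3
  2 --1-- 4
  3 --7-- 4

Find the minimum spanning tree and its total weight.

Applying Kruskal's algorithm (sort edges by weight, add if no cycle):
  Add (2,4) w=1
  Add (0,1) w=5
  Add (1,4) w=6
  Skip (0,2) w=7 (creates cycle)
  Add (3,4) w=7
  Skip (0,3) w=9 (creates cycle)
  Skip (2,3) w=9 (creates cycle)
  Skip (1,3) w=14 (creates cycle)
  Skip (1,2) w=15 (creates cycle)
MST weight = 19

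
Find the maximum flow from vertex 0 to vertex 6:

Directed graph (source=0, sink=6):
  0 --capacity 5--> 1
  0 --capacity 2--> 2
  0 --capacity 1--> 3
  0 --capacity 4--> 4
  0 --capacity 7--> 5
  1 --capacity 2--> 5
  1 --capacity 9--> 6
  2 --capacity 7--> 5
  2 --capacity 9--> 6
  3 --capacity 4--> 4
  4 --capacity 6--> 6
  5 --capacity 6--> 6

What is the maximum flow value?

Computing max flow:
  Flow on (0->1): 5/5
  Flow on (0->2): 2/2
  Flow on (0->3): 1/1
  Flow on (0->4): 4/4
  Flow on (0->5): 6/7
  Flow on (1->6): 5/9
  Flow on (2->6): 2/9
  Flow on (3->4): 1/4
  Flow on (4->6): 5/6
  Flow on (5->6): 6/6
Maximum flow = 18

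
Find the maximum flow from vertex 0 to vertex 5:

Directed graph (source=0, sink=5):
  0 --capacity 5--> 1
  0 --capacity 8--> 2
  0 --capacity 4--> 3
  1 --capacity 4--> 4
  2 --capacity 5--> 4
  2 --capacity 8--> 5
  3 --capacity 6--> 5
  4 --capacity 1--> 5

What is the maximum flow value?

Computing max flow:
  Flow on (0->1): 1/5
  Flow on (0->2): 8/8
  Flow on (0->3): 4/4
  Flow on (1->4): 1/4
  Flow on (2->5): 8/8
  Flow on (3->5): 4/6
  Flow on (4->5): 1/1
Maximum flow = 13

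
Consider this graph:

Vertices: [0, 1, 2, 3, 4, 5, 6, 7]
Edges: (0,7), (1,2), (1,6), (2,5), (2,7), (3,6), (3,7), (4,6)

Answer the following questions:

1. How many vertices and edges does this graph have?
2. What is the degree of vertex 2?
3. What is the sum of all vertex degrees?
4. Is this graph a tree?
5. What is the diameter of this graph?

Count: 8 vertices, 8 edges.
Vertex 2 has neighbors [1, 5, 7], degree = 3.
Handshaking lemma: 2 * 8 = 16.
A tree on 8 vertices has 7 edges. This graph has 8 edges (1 extra). Not a tree.
Diameter (longest shortest path) = 4.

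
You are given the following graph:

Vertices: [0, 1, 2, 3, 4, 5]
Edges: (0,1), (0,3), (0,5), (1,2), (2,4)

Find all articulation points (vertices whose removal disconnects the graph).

An articulation point is a vertex whose removal disconnects the graph.
Articulation points: [0, 1, 2]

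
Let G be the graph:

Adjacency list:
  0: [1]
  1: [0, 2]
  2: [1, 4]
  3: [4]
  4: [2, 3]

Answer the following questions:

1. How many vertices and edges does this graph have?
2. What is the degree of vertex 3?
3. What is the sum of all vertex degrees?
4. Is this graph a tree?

Count: 5 vertices, 4 edges.
Vertex 3 has neighbors [4], degree = 1.
Handshaking lemma: 2 * 4 = 8.
A graph is a tree iff it is connected and has exactly n-1 edges. This graph is connected (all 5 vertices in one component) and has 5-1 = 4 edges. It is a tree.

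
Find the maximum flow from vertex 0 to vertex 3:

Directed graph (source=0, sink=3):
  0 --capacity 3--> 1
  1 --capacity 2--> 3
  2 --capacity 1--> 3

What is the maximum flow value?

Computing max flow:
  Flow on (0->1): 2/3
  Flow on (1->3): 2/2
Maximum flow = 2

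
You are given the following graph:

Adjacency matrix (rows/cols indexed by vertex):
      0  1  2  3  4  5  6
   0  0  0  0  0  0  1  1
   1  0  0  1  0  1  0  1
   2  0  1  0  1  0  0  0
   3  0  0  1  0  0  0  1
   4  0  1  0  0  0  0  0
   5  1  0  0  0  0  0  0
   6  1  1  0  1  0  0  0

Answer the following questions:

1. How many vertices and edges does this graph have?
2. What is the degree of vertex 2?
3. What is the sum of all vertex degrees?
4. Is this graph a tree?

Count: 7 vertices, 7 edges.
Vertex 2 has neighbors [1, 3], degree = 2.
Handshaking lemma: 2 * 7 = 14.
A tree on 7 vertices has 6 edges. This graph has 7 edges (1 extra). Not a tree.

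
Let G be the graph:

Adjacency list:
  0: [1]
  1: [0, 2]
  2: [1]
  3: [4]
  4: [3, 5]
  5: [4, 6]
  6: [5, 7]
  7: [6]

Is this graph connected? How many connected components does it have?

Checking connectivity: the graph has 2 connected component(s).
Components: [[0, 1, 2], [3, 4, 5, 6, 7]]. The graph is NOT connected.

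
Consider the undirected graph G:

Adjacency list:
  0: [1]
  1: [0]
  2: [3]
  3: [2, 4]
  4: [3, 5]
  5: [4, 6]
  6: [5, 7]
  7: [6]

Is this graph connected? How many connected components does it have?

Checking connectivity: the graph has 2 connected component(s).
Components: [[0, 1], [2, 3, 4, 5, 6, 7]]. The graph is NOT connected.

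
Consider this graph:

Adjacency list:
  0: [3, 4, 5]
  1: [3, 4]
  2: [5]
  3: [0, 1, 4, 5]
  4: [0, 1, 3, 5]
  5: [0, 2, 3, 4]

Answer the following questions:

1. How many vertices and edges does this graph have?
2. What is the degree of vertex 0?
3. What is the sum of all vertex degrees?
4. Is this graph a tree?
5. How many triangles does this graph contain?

Count: 6 vertices, 9 edges.
Vertex 0 has neighbors [3, 4, 5], degree = 3.
Handshaking lemma: 2 * 9 = 18.
A tree on 6 vertices has 5 edges. This graph has 9 edges (4 extra). Not a tree.
Number of triangles = 5.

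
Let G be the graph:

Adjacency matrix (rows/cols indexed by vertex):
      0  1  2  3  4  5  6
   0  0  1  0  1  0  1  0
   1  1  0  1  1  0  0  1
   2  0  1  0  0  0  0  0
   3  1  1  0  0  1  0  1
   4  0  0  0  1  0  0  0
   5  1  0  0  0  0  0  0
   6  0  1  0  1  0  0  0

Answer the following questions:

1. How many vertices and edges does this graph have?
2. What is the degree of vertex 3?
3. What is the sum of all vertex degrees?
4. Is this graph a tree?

Count: 7 vertices, 8 edges.
Vertex 3 has neighbors [0, 1, 4, 6], degree = 4.
Handshaking lemma: 2 * 8 = 16.
A tree on 7 vertices has 6 edges. This graph has 8 edges (2 extra). Not a tree.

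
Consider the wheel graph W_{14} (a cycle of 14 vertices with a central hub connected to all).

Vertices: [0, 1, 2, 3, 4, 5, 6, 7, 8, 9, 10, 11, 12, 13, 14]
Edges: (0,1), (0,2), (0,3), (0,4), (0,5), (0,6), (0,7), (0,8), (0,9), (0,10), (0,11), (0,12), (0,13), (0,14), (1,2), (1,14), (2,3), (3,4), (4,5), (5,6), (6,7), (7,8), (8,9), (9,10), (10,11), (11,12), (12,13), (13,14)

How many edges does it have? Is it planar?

Wheel graph W_{14}: 14 cycle edges + 14 spoke edges = 28 edges.
Total vertices: 15.
The graph is planar.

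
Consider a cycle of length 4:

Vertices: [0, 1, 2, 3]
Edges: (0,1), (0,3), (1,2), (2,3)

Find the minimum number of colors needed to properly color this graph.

This is an even cycle (C_4). Even cycles are bipartite.
Chromatic number = 2.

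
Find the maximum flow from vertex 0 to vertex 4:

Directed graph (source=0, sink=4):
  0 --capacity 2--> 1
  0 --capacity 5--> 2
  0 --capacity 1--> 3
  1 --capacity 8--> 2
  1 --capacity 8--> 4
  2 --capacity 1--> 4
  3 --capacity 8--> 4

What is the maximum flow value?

Computing max flow:
  Flow on (0->1): 2/2
  Flow on (0->2): 1/5
  Flow on (0->3): 1/1
  Flow on (1->4): 2/8
  Flow on (2->4): 1/1
  Flow on (3->4): 1/8
Maximum flow = 4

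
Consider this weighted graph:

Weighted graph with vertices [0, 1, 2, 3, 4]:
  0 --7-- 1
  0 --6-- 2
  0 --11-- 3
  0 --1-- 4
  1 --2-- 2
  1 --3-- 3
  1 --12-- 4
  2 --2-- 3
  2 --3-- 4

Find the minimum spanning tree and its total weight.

Applying Kruskal's algorithm (sort edges by weight, add if no cycle):
  Add (0,4) w=1
  Add (1,2) w=2
  Add (2,3) w=2
  Skip (1,3) w=3 (creates cycle)
  Add (2,4) w=3
  Skip (0,2) w=6 (creates cycle)
  Skip (0,1) w=7 (creates cycle)
  Skip (0,3) w=11 (creates cycle)
  Skip (1,4) w=12 (creates cycle)
MST weight = 8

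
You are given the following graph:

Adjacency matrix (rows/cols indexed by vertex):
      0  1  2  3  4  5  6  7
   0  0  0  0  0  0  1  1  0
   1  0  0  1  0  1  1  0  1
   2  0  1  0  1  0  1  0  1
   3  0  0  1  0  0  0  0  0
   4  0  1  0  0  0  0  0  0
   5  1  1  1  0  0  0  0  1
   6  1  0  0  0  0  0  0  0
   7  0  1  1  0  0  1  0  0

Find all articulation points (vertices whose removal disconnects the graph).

An articulation point is a vertex whose removal disconnects the graph.
Articulation points: [0, 1, 2, 5]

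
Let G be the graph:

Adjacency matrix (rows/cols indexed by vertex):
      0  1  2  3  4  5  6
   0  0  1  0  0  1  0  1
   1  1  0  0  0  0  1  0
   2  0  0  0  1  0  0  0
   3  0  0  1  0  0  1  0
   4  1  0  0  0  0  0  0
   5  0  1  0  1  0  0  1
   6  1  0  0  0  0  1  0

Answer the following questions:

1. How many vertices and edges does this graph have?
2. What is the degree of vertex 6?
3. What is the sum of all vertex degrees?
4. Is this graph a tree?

Count: 7 vertices, 7 edges.
Vertex 6 has neighbors [0, 5], degree = 2.
Handshaking lemma: 2 * 7 = 14.
A tree on 7 vertices has 6 edges. This graph has 7 edges (1 extra). Not a tree.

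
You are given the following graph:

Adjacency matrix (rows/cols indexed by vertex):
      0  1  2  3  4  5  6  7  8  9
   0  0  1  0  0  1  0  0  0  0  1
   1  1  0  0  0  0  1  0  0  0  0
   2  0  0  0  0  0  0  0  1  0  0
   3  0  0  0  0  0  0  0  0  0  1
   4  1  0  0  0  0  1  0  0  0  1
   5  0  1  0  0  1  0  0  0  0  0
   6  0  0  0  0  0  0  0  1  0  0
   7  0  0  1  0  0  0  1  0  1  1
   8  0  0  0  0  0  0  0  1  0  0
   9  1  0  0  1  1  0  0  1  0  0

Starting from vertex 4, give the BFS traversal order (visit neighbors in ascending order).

BFS from vertex 4 (neighbors processed in ascending order):
Visit order: 4, 0, 5, 9, 1, 3, 7, 2, 6, 8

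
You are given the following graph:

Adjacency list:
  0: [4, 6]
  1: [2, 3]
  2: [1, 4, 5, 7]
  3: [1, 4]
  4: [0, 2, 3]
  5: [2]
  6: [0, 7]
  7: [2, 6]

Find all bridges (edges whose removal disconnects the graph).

A bridge is an edge whose removal increases the number of connected components.
Bridges found: (2,5)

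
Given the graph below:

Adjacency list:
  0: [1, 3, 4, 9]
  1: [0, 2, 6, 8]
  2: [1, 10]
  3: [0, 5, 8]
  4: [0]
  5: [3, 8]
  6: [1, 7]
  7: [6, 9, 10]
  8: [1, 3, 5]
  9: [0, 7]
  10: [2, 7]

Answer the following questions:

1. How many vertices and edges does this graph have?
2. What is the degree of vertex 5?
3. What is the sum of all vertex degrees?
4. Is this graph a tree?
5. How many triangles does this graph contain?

Count: 11 vertices, 14 edges.
Vertex 5 has neighbors [3, 8], degree = 2.
Handshaking lemma: 2 * 14 = 28.
A tree on 11 vertices has 10 edges. This graph has 14 edges (4 extra). Not a tree.
Number of triangles = 1.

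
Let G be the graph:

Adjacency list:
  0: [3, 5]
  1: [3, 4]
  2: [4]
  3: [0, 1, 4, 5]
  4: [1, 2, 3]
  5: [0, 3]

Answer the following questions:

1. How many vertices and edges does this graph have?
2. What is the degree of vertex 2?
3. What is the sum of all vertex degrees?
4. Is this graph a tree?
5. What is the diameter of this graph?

Count: 6 vertices, 7 edges.
Vertex 2 has neighbors [4], degree = 1.
Handshaking lemma: 2 * 7 = 14.
A tree on 6 vertices has 5 edges. This graph has 7 edges (2 extra). Not a tree.
Diameter (longest shortest path) = 3.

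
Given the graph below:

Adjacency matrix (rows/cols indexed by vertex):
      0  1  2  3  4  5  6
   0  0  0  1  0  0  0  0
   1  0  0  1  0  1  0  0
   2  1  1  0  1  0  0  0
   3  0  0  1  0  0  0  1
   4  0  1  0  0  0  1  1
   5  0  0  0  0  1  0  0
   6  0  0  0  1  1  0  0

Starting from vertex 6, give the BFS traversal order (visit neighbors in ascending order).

BFS from vertex 6 (neighbors processed in ascending order):
Visit order: 6, 3, 4, 2, 1, 5, 0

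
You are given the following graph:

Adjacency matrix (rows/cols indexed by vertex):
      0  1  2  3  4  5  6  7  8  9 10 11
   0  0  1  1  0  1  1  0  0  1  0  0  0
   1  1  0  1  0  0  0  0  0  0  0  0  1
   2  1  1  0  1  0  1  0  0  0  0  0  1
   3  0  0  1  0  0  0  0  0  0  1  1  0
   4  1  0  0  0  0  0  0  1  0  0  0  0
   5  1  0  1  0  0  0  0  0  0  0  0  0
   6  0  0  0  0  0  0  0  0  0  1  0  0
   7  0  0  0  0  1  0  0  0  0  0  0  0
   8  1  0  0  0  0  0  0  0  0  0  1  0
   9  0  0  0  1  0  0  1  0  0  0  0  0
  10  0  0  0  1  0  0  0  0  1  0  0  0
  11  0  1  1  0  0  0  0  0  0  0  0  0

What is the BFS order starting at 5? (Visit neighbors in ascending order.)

BFS from vertex 5 (neighbors processed in ascending order):
Visit order: 5, 0, 2, 1, 4, 8, 3, 11, 7, 10, 9, 6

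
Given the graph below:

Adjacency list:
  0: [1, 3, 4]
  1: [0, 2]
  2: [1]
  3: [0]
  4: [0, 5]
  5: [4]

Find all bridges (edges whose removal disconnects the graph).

A bridge is an edge whose removal increases the number of connected components.
Bridges found: (0,1), (0,3), (0,4), (1,2), (4,5)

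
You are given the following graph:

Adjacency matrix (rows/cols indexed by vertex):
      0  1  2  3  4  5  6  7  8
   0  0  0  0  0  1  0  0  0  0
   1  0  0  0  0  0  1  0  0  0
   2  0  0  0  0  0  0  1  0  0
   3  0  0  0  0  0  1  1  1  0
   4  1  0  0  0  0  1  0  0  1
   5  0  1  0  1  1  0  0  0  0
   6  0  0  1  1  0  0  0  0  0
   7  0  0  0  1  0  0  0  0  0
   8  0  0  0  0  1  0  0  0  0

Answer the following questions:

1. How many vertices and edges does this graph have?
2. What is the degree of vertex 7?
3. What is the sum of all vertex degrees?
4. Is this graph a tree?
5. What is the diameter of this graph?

Count: 9 vertices, 8 edges.
Vertex 7 has neighbors [3], degree = 1.
Handshaking lemma: 2 * 8 = 16.
A graph is a tree iff it is connected and has exactly n-1 edges. This graph is connected (all 9 vertices in one component) and has 9-1 = 8 edges. It is a tree.
Diameter (longest shortest path) = 5.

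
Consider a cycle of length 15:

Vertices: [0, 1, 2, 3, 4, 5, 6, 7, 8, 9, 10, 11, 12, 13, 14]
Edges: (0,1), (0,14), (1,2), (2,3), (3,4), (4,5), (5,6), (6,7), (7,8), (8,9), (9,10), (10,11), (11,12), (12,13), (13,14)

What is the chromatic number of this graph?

This is an odd cycle (C_15). Odd cycles are not bipartite (any 2-coloring forces two adjacent vertices to match), and 3 colors suffice.
Chromatic number = 3.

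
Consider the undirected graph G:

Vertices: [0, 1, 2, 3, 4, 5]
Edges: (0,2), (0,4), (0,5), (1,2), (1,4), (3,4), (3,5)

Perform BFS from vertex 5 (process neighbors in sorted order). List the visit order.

BFS from vertex 5 (neighbors processed in ascending order):
Visit order: 5, 0, 3, 2, 4, 1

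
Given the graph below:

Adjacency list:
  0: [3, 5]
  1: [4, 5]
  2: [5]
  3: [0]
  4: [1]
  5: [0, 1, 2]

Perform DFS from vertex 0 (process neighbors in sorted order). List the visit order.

DFS from vertex 0 (neighbors processed in ascending order):
Visit order: 0, 3, 5, 1, 4, 2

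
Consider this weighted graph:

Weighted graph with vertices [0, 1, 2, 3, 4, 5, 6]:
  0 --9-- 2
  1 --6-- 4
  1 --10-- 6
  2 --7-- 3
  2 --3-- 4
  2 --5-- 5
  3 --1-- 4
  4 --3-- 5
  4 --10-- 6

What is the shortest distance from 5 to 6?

Using Dijkstra's algorithm from vertex 5:
Shortest path: 5 -> 4 -> 6
Total weight: 3 + 10 = 13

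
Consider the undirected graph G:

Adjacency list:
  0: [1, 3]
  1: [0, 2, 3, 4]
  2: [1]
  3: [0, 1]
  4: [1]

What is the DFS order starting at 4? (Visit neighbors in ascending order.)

DFS from vertex 4 (neighbors processed in ascending order):
Visit order: 4, 1, 0, 3, 2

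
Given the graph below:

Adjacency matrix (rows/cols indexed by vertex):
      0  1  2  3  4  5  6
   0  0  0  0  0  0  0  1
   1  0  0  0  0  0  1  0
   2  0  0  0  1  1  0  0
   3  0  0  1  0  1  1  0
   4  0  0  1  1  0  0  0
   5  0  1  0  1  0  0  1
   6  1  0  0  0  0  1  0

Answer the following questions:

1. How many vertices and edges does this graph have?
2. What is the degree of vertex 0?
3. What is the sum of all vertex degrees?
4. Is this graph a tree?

Count: 7 vertices, 7 edges.
Vertex 0 has neighbors [6], degree = 1.
Handshaking lemma: 2 * 7 = 14.
A tree on 7 vertices has 6 edges. This graph has 7 edges (1 extra). Not a tree.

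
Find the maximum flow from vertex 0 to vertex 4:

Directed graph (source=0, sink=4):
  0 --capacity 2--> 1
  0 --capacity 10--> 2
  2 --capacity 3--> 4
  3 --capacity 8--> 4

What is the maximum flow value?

Computing max flow:
  Flow on (0->2): 3/10
  Flow on (2->4): 3/3
Maximum flow = 3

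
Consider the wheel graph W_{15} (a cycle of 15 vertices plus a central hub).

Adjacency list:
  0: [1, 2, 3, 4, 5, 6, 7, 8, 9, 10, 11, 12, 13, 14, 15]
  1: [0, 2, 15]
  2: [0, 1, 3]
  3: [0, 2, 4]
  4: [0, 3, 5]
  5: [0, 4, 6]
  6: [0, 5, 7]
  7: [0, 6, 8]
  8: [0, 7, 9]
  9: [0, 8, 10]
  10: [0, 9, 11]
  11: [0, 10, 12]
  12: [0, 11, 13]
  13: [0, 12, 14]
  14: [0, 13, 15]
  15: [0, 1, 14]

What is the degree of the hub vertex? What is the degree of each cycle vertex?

The hub connects to all 15 cycle vertices, so deg(hub) = 15.
Each cycle vertex connects to 2 neighbors on the cycle plus the hub, so deg(cycle vertex) = 3.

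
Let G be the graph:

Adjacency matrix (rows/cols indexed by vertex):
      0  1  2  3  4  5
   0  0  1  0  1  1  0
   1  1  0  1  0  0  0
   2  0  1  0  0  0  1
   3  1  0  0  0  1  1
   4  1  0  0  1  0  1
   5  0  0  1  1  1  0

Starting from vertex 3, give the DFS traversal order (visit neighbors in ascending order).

DFS from vertex 3 (neighbors processed in ascending order):
Visit order: 3, 0, 1, 2, 5, 4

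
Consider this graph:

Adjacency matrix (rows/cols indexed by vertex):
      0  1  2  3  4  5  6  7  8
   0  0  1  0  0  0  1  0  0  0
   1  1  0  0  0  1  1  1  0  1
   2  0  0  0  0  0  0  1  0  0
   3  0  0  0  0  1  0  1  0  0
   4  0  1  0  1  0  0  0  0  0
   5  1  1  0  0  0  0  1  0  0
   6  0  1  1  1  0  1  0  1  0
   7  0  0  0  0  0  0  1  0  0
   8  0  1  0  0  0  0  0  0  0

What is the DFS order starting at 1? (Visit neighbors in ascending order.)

DFS from vertex 1 (neighbors processed in ascending order):
Visit order: 1, 0, 5, 6, 2, 3, 4, 7, 8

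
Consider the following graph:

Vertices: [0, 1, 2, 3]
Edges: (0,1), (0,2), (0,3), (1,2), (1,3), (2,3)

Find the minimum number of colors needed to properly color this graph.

The graph has a maximum clique of size 4 (lower bound on chromatic number).
A valid 4-coloring: {0: 0, 1: 1, 2: 2, 3: 3}.
Chromatic number = 4.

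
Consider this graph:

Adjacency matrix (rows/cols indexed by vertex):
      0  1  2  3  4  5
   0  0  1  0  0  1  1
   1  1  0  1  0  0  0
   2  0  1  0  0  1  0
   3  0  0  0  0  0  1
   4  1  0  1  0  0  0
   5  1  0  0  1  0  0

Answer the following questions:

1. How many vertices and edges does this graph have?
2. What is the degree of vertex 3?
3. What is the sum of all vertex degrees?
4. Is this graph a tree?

Count: 6 vertices, 6 edges.
Vertex 3 has neighbors [5], degree = 1.
Handshaking lemma: 2 * 6 = 12.
A tree on 6 vertices has 5 edges. This graph has 6 edges (1 extra). Not a tree.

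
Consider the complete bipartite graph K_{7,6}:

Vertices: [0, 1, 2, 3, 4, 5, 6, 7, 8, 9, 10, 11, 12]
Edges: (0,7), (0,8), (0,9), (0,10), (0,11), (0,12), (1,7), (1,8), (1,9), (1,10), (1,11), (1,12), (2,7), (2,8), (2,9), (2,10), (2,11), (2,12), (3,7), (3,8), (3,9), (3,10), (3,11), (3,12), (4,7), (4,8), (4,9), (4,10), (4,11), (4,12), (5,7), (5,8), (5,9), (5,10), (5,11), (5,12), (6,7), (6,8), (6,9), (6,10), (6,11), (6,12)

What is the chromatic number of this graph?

K_{7,6} is bipartite: vertices split into two independent sets of size 7 and 6.
Color one set 0, the other 1. No adjacent vertices share a color.
Chromatic number = 2.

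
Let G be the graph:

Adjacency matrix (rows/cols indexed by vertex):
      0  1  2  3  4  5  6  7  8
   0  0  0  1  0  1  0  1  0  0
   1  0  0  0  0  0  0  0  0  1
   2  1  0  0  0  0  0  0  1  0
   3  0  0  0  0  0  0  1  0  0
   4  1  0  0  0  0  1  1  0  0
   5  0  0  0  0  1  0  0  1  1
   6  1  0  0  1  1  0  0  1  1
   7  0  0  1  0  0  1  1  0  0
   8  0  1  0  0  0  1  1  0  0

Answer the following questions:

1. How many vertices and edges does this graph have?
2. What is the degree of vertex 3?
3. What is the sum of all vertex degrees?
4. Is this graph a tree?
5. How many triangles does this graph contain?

Count: 9 vertices, 12 edges.
Vertex 3 has neighbors [6], degree = 1.
Handshaking lemma: 2 * 12 = 24.
A tree on 9 vertices has 8 edges. This graph has 12 edges (4 extra). Not a tree.
Number of triangles = 1.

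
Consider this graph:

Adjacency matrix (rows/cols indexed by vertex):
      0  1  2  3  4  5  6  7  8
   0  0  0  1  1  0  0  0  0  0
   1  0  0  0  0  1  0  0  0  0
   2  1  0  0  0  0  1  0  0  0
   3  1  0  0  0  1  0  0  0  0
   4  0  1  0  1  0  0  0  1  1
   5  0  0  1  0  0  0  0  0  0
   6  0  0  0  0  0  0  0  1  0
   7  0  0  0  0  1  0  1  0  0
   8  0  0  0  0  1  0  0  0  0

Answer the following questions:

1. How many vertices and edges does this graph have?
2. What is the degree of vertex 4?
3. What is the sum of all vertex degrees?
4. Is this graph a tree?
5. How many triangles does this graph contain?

Count: 9 vertices, 8 edges.
Vertex 4 has neighbors [1, 3, 7, 8], degree = 4.
Handshaking lemma: 2 * 8 = 16.
A graph is a tree iff it is connected and has exactly n-1 edges. This graph is connected (all 9 vertices in one component) and has 9-1 = 8 edges. It is a tree.
Number of triangles = 0.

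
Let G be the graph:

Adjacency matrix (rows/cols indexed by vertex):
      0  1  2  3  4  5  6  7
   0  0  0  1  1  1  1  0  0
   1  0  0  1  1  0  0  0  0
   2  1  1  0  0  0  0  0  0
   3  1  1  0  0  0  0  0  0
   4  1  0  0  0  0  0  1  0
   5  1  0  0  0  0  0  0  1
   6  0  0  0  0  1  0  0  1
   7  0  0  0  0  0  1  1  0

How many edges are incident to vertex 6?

Vertex 6 has neighbors [4, 7], so deg(6) = 2.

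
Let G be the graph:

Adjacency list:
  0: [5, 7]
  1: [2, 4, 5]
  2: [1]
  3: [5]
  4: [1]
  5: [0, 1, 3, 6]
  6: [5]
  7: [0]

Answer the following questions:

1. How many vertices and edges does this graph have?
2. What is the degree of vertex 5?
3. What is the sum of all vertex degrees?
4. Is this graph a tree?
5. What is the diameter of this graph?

Count: 8 vertices, 7 edges.
Vertex 5 has neighbors [0, 1, 3, 6], degree = 4.
Handshaking lemma: 2 * 7 = 14.
A graph is a tree iff it is connected and has exactly n-1 edges. This graph is connected (all 8 vertices in one component) and has 8-1 = 7 edges. It is a tree.
Diameter (longest shortest path) = 4.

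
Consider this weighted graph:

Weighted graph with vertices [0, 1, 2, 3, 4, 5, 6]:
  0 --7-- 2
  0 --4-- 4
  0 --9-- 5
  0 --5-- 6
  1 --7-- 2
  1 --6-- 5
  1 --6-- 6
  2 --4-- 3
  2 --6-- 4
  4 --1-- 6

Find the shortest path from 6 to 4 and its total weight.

Using Dijkstra's algorithm from vertex 6:
Shortest path: 6 -> 4
Total weight: 1 = 1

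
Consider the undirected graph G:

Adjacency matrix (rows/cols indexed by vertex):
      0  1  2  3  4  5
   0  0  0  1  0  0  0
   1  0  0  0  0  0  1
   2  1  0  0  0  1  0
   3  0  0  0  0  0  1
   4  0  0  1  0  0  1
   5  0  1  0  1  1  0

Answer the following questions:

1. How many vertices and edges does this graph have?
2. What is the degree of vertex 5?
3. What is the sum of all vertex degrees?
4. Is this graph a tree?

Count: 6 vertices, 5 edges.
Vertex 5 has neighbors [1, 3, 4], degree = 3.
Handshaking lemma: 2 * 5 = 10.
A graph is a tree iff it is connected and has exactly n-1 edges. This graph is connected (all 6 vertices in one component) and has 6-1 = 5 edges. It is a tree.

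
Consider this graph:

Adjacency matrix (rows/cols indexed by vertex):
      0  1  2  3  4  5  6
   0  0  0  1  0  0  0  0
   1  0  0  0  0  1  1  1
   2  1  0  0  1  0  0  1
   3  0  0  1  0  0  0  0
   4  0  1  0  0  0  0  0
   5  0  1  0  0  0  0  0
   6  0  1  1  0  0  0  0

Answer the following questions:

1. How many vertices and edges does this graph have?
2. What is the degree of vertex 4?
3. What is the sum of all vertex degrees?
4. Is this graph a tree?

Count: 7 vertices, 6 edges.
Vertex 4 has neighbors [1], degree = 1.
Handshaking lemma: 2 * 6 = 12.
A graph is a tree iff it is connected and has exactly n-1 edges. This graph is connected (all 7 vertices in one component) and has 7-1 = 6 edges. It is a tree.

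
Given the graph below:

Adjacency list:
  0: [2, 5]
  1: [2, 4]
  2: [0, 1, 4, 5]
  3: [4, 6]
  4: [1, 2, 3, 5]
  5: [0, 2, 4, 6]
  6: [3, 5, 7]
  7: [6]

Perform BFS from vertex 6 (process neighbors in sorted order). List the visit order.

BFS from vertex 6 (neighbors processed in ascending order):
Visit order: 6, 3, 5, 7, 4, 0, 2, 1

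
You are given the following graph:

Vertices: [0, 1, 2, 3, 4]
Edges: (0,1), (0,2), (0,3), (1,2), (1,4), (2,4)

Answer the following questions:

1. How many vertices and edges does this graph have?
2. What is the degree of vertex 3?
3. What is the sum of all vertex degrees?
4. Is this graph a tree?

Count: 5 vertices, 6 edges.
Vertex 3 has neighbors [0], degree = 1.
Handshaking lemma: 2 * 6 = 12.
A tree on 5 vertices has 4 edges. This graph has 6 edges (2 extra). Not a tree.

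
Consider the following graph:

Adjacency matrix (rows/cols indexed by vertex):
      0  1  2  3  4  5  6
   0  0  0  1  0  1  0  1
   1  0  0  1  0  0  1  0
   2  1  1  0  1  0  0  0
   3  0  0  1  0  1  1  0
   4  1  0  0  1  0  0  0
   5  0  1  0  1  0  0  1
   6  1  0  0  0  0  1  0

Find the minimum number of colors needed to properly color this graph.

The graph has a maximum clique of size 2 (lower bound on chromatic number).
A valid 3-coloring: {0: 0, 1: 0, 2: 1, 3: 0, 4: 1, 5: 1, 6: 2}.
No proper 2-coloring exists (verified by exhaustive search).
Chromatic number = 3.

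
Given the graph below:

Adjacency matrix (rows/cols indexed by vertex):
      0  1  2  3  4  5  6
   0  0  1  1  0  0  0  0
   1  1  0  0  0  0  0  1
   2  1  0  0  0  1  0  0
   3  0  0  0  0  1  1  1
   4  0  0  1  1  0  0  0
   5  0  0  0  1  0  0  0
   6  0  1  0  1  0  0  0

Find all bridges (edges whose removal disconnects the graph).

A bridge is an edge whose removal increases the number of connected components.
Bridges found: (3,5)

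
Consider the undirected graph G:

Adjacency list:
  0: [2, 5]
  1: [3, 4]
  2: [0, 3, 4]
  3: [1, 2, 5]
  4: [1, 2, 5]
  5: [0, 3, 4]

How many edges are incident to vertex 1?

Vertex 1 has neighbors [3, 4], so deg(1) = 2.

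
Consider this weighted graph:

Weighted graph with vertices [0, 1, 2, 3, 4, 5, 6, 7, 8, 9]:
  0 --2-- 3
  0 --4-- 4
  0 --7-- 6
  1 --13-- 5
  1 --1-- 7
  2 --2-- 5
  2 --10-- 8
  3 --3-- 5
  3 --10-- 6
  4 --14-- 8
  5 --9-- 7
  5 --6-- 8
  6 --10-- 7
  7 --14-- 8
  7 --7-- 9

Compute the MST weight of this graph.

Applying Kruskal's algorithm (sort edges by weight, add if no cycle):
  Add (1,7) w=1
  Add (0,3) w=2
  Add (2,5) w=2
  Add (3,5) w=3
  Add (0,4) w=4
  Add (5,8) w=6
  Add (0,6) w=7
  Add (7,9) w=7
  Add (5,7) w=9
  Skip (2,8) w=10 (creates cycle)
  Skip (3,6) w=10 (creates cycle)
  Skip (6,7) w=10 (creates cycle)
  Skip (1,5) w=13 (creates cycle)
  Skip (4,8) w=14 (creates cycle)
  Skip (7,8) w=14 (creates cycle)
MST weight = 41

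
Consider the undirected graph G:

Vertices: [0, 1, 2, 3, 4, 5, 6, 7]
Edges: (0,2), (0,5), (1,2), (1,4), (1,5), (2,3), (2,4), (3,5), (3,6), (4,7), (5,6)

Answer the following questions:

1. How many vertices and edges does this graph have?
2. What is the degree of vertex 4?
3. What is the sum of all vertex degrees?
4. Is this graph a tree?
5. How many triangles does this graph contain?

Count: 8 vertices, 11 edges.
Vertex 4 has neighbors [1, 2, 7], degree = 3.
Handshaking lemma: 2 * 11 = 22.
A tree on 8 vertices has 7 edges. This graph has 11 edges (4 extra). Not a tree.
Number of triangles = 2.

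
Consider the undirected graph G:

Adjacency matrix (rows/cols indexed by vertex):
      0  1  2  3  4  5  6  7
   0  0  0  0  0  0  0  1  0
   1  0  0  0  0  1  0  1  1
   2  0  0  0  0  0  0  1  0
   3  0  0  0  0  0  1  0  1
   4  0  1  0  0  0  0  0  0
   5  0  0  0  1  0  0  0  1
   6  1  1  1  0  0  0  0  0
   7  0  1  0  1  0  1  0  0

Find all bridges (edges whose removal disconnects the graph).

A bridge is an edge whose removal increases the number of connected components.
Bridges found: (0,6), (1,4), (1,6), (1,7), (2,6)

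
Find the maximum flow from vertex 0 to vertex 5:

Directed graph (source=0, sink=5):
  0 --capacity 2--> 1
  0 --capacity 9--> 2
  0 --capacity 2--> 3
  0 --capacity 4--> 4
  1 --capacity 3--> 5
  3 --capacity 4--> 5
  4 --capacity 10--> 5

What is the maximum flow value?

Computing max flow:
  Flow on (0->1): 2/2
  Flow on (0->3): 2/2
  Flow on (0->4): 4/4
  Flow on (1->5): 2/3
  Flow on (3->5): 2/4
  Flow on (4->5): 4/10
Maximum flow = 8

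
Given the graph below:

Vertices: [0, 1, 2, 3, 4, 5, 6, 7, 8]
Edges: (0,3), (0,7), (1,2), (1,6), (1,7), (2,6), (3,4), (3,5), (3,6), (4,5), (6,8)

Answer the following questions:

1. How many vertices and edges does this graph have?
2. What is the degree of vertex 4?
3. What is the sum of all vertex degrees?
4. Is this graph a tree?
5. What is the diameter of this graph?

Count: 9 vertices, 11 edges.
Vertex 4 has neighbors [3, 5], degree = 2.
Handshaking lemma: 2 * 11 = 22.
A tree on 9 vertices has 8 edges. This graph has 11 edges (3 extra). Not a tree.
Diameter (longest shortest path) = 3.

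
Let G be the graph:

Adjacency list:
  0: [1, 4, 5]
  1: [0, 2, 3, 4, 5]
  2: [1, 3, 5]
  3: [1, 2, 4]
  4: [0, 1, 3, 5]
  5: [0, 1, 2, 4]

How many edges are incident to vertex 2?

Vertex 2 has neighbors [1, 3, 5], so deg(2) = 3.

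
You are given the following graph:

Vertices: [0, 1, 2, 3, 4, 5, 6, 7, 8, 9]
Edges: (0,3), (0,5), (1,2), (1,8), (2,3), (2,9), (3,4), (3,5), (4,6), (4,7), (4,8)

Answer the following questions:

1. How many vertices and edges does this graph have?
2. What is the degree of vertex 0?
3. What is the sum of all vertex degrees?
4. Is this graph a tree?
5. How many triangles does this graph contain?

Count: 10 vertices, 11 edges.
Vertex 0 has neighbors [3, 5], degree = 2.
Handshaking lemma: 2 * 11 = 22.
A tree on 10 vertices has 9 edges. This graph has 11 edges (2 extra). Not a tree.
Number of triangles = 1.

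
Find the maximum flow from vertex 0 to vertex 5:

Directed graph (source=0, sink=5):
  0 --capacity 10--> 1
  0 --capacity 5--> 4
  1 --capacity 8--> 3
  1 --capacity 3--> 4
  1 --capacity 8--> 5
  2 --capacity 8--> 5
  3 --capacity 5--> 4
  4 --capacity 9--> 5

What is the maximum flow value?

Computing max flow:
  Flow on (0->1): 10/10
  Flow on (0->4): 5/5
  Flow on (1->4): 2/3
  Flow on (1->5): 8/8
  Flow on (4->5): 7/9
Maximum flow = 15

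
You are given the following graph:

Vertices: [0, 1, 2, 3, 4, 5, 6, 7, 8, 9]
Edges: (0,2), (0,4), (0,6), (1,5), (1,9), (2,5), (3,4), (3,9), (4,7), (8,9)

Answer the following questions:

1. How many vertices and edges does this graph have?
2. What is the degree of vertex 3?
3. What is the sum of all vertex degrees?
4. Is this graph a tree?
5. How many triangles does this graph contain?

Count: 10 vertices, 10 edges.
Vertex 3 has neighbors [4, 9], degree = 2.
Handshaking lemma: 2 * 10 = 20.
A tree on 10 vertices has 9 edges. This graph has 10 edges (1 extra). Not a tree.
Number of triangles = 0.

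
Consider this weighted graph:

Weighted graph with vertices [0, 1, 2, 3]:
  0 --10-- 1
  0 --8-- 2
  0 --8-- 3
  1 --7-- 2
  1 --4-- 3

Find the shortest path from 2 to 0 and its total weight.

Using Dijkstra's algorithm from vertex 2:
Shortest path: 2 -> 0
Total weight: 8 = 8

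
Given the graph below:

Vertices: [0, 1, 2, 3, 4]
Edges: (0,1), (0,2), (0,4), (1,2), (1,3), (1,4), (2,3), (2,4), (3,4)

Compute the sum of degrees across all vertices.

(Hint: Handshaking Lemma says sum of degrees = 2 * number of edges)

Count edges: 9 edges.
By Handshaking Lemma: sum of degrees = 2 * 9 = 18.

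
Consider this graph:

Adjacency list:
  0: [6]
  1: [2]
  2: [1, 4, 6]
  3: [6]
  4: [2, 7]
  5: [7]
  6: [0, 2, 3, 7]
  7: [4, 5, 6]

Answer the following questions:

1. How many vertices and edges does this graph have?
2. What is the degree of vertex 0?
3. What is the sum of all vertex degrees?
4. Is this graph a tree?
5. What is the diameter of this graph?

Count: 8 vertices, 8 edges.
Vertex 0 has neighbors [6], degree = 1.
Handshaking lemma: 2 * 8 = 16.
A tree on 8 vertices has 7 edges. This graph has 8 edges (1 extra). Not a tree.
Diameter (longest shortest path) = 4.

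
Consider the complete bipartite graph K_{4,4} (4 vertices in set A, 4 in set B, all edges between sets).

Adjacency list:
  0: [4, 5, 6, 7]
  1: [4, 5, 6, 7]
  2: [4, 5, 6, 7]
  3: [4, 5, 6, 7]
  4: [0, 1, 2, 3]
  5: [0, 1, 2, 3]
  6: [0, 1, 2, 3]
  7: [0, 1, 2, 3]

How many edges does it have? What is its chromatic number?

K_{4,4} has 4 * 4 = 16 edges.
Bipartite graphs have chromatic number 2 (color each partition differently).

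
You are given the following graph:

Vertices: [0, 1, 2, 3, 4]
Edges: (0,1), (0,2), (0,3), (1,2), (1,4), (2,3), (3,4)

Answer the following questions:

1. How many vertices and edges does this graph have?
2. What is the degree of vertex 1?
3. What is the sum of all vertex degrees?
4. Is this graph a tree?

Count: 5 vertices, 7 edges.
Vertex 1 has neighbors [0, 2, 4], degree = 3.
Handshaking lemma: 2 * 7 = 14.
A tree on 5 vertices has 4 edges. This graph has 7 edges (3 extra). Not a tree.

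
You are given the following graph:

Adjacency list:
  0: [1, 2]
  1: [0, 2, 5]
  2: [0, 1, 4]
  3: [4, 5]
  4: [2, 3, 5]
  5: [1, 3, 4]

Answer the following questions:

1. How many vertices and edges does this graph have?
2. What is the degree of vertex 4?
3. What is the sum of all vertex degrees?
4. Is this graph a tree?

Count: 6 vertices, 8 edges.
Vertex 4 has neighbors [2, 3, 5], degree = 3.
Handshaking lemma: 2 * 8 = 16.
A tree on 6 vertices has 5 edges. This graph has 8 edges (3 extra). Not a tree.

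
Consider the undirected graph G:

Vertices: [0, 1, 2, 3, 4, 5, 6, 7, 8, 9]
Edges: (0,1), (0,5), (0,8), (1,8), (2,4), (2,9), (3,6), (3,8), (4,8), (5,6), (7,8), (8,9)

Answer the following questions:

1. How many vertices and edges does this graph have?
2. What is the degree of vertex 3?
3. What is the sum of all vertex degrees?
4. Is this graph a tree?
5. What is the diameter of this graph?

Count: 10 vertices, 12 edges.
Vertex 3 has neighbors [6, 8], degree = 2.
Handshaking lemma: 2 * 12 = 24.
A tree on 10 vertices has 9 edges. This graph has 12 edges (3 extra). Not a tree.
Diameter (longest shortest path) = 4.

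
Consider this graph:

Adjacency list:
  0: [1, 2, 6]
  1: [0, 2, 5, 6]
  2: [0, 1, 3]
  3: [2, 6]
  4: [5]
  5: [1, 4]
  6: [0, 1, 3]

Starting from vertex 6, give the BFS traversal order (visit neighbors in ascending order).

BFS from vertex 6 (neighbors processed in ascending order):
Visit order: 6, 0, 1, 3, 2, 5, 4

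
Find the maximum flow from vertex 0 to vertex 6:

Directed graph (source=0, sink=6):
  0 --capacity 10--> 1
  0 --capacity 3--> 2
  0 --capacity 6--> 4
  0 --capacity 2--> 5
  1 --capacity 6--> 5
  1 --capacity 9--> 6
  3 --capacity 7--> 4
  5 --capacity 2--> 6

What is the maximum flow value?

Computing max flow:
  Flow on (0->1): 9/10
  Flow on (0->5): 2/2
  Flow on (1->6): 9/9
  Flow on (5->6): 2/2
Maximum flow = 11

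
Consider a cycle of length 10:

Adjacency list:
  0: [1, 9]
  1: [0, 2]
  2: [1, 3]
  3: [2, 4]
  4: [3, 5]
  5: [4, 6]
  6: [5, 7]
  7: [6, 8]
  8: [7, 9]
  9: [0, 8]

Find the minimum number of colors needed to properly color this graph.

This is an even cycle (C_10). Even cycles are bipartite.
Chromatic number = 2.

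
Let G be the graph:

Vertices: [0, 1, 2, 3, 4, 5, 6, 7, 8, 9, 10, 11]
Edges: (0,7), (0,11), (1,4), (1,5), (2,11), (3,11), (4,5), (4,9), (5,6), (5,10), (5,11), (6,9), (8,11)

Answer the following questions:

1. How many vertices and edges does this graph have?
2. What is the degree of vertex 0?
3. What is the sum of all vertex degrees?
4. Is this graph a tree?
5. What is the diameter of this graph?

Count: 12 vertices, 13 edges.
Vertex 0 has neighbors [7, 11], degree = 2.
Handshaking lemma: 2 * 13 = 26.
A tree on 12 vertices has 11 edges. This graph has 13 edges (2 extra). Not a tree.
Diameter (longest shortest path) = 5.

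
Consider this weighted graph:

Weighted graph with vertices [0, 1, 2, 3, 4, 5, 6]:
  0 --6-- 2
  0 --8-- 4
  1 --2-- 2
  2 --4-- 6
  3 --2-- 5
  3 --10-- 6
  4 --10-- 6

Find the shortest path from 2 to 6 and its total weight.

Using Dijkstra's algorithm from vertex 2:
Shortest path: 2 -> 6
Total weight: 4 = 4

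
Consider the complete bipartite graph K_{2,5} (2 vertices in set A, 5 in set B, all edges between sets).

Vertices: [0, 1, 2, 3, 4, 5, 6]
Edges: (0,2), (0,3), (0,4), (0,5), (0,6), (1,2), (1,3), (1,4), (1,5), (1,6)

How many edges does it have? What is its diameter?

K_{2,5} has 2 * 5 = 10 edges.
Any vertex reaches any opposite-side vertex in 1 step; same-side vertices reach in 2 steps via any opposite-side vertex.
Diameter = 2.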